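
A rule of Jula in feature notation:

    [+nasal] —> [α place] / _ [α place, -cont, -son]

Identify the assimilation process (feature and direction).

regressive place assimilation

The rule copies the place features (abbreviated [place]) from the environment onto the target, so the assimilating feature is place.
Since the environment is written after the underscore, the trigger follows the target; the direction is regressive.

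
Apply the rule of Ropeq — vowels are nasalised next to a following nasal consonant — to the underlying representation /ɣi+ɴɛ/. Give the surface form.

/i/ sits next to the nasal /ɴ/ and is therefore nasalised to [ĩ].

[ɣĩɴɛ]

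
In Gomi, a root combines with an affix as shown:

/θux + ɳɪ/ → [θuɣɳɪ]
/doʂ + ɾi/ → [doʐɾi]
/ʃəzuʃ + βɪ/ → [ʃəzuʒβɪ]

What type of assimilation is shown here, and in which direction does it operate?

Comparing underlying and surface forms, /x/ → [ɣ] is the alternation; the neighbouring /ɳ/ is constant.
The change voiceless → voiced matches the voicing of the following /ɳ/, identifying this as voicing assimilation.
Place and manner are unchanged, so the assimilation is partial, not total.
The same holds elsewhere in the data: /ʂ/ → [ʐ] before /ɾ/ (voiceless → voiced, matching voiced); /ʃ/ → [ʒ] before /β/ (voiceless → voiced, matching voiced) — only voicing changes, and always toward the following segment.
The trigger is the following segment, so the direction is regressive (anticipatory).

regressive voicing assimilation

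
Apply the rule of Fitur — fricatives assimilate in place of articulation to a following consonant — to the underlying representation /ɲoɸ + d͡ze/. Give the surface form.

/ɸ/ is a voiceless bilabial fricative. The following trigger /d͡z/ is alveolar, so /ɸ/ must become alveolar as well.
The voiceless alveolar fricative is [s], so /ɸ/ → [s].

[ɲosd͡ze]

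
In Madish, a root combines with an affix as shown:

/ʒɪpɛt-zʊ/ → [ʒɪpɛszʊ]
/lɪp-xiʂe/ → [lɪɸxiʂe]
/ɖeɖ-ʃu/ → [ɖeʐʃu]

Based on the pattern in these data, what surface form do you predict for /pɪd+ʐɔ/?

The data show regressive manner assimilation: /t/ → [s] before /z/; /p/ → [ɸ] before /x/; /ɖ/ → [ʐ] before /ʃ/. In each pair only manner changes, matching the following consonant, while place and voice stay constant.
The rule targets /d/ (voiced alveolar stop), which sits before the trigger /ʐ/ (fricative).
A voiced alveolar fricative is [z], so the surface segment is [z].

[pɪzʐɔ]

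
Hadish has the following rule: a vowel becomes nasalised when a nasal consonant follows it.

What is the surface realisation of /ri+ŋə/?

[rĩŋə]

The vowel /i/ is adjacent to the following nasal /ŋ/, so it acquires [+nasal] and surfaces as [ĩ].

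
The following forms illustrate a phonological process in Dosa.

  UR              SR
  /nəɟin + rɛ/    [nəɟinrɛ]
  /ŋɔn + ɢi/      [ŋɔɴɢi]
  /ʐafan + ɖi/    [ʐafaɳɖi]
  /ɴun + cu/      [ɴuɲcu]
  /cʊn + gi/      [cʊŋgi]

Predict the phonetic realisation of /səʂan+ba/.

The data show regressive place assimilation: /n/ → [ɴ] before /ɢ/; /n/ → [ɳ] before /ɖ/; /n/ → [ɲ] before /c/; /n/ → [ŋ] before /g/. In each pair only place changes, matching the following consonant, while manner and voice stay constant.
Nothing changes in [nəɟinrɛ]: there the adjacent consonants already agree in place (/n/ and /r/ are both alveolar), so this form is consistent with the same rule.
/n/ is a voiced alveolar nasal. The following trigger /b/ is bilabial, so /n/ must become bilabial as well.
The voiced bilabial nasal is [m], so /n/ → [m].

[səʂamba]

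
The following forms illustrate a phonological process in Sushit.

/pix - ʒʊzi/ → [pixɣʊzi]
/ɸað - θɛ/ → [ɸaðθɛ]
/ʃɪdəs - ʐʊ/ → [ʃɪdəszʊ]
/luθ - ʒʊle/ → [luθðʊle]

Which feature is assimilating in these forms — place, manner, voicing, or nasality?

Underlying /ʒ/ is realised as [ɣ] next to /x/; /x/ itself does not change.
/ʒ/ is postalveolar while /x/ is velar; the output [ɣ] is velar, matching the trigger — so the feature that spreads is place.
The other alternating forms pattern the same way: /ʐ/ → [z] after /s/ (retroflex → alveolar, matching alveolar); /ʒ/ → [ð] after /θ/ (postalveolar → dental, matching dental) — only place changes, and always toward the preceding segment.
Nothing changes in [ɸaðθɛ]: there the adjacent consonants already agree in place (/θ/ and /ð/ are both dental), so this form is consistent with the same rule.

place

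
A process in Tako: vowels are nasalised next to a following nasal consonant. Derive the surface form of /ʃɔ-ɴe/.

[ʃɔ̃ɴe]

/ɔ/ sits next to the nasal /ɴ/ and is therefore nasalised to [ɔ̃].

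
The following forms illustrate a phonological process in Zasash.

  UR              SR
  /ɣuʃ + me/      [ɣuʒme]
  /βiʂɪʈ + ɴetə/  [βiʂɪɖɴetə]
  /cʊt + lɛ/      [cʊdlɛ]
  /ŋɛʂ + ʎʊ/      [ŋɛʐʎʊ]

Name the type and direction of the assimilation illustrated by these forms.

The segment that alternates is /ʃ/, which surfaces as [ʒ] when adjacent to /m/.
The change voiceless → voiced matches the voicing of the following /m/, identifying this as voicing assimilation.
Place and manner are unchanged, so the assimilation is partial, not total.
Checking the remaining alternations: /ʈ/ → [ɖ] before /ɴ/ (voiceless → voiced, matching voiced); /t/ → [d] before /l/ (voiceless → voiced, matching voiced); /ʂ/ → [ʐ] before /ʎ/ (voiceless → voiced, matching voiced) — only voicing changes, and always toward the following segment.
The trigger is the following segment, so the direction is regressive (anticipatory).

regressive voicing assimilation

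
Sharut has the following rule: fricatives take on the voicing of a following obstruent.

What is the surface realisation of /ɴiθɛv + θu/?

/v/ is a voiced labiodental fricative. The following trigger /θ/ is voiceless, so /v/ must become voiceless as well.
Changing only its voicing to voiceless gives [f] — the voiceless labiodental fricative.

[ɴiθɛfθu]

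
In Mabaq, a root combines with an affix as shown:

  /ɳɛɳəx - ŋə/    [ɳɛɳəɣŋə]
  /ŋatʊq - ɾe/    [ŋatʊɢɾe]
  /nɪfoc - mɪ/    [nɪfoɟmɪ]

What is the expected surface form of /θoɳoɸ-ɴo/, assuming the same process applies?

The data show regressive voicing assimilation: /x/ → [ɣ] before /ŋ/; /q/ → [ɢ] before /ɾ/; /c/ → [ɟ] before /m/. In each pair only voicing changes, matching the following consonant, while place and manner stay constant.
/ɸ/ is a voiceless bilabial fricative. The following trigger /ɴ/ is voiced, so /ɸ/ must become voiced as well.
Changing only its voicing to voiced gives [β] — the voiced bilabial fricative.

[θoɳoβɴo]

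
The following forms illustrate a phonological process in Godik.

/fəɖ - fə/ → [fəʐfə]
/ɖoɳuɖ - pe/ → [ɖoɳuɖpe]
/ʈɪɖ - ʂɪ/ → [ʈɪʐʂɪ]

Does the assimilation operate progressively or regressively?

regressive

Underlying /ɖ/ is realised as [ʐ] next to /f/; /f/ itself does not change.
The change stop → fricative matches the manner of the following /f/, identifying this as manner assimilation.
The same holds elsewhere in the data: /ɖ/ → [ʐ] before /ʂ/ (stop → fricative, matching a fricative) — only manner changes, and always toward the following segment.
Nothing changes in [ɖoɳuɖpe]: there the adjacent consonants already agree in manner (/ɖ/ and /p/ are both stops), so this form is consistent with the same rule.
The trigger is the following segment, so the direction is regressive (anticipatory).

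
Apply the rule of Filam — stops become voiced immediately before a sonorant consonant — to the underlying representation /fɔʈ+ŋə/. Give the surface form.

/ʈ/ is a voiceless retroflex stop. The following trigger /ŋ/ is voiced, so /ʈ/ must become voiced as well.
Changing only its voicing to voiced gives [ɖ] — the voiced retroflex stop.

[fɔɖŋə]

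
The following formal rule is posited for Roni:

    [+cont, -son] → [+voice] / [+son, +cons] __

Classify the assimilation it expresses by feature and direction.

The structural change is [+voice], and the conditioning segment [+son, +cons] (a sonorant consonant) is itself voiced, so the target comes to share the voicing of its neighbour — voicing assimilation.
The conditioning segment sits to the left of the focus bar, meaning the trigger precedes the segment that changes — progressive assimilation.

progressive voicing assimilation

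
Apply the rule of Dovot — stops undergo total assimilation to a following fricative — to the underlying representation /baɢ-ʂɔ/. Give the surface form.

/ɢ/ is the segment targeted by the rule; it sits immediately before /ʂ/, so it assimilates completely and surfaces as [ʂ].

[baʂʂɔ]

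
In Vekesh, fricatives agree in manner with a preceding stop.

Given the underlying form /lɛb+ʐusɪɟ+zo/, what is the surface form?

[lɛbɖusɪɟdo]

The rule targets /ʐ/ (voiced retroflex fricative), which sits after the trigger /b/ (stop).
A voiced retroflex stop is [ɖ], so the surface segment is [ɖ].
At the second juncture, /z/ likewise becomes [d] adjacent to /ɟ/.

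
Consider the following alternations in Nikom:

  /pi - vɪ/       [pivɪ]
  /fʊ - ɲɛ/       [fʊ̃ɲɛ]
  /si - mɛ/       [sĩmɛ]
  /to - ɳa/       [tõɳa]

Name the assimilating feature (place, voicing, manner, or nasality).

nasality

The vowel /ʊ/ surfaces as nasalised [ʊ̃] next to the following nasal /ɲ/ — it has acquired the [+nasal] feature of its neighbour.
The other forms show the same pattern: /i/ → [ĩ] before /m/; /o/ → [õ] before /ɳ/ — each time a vowel is nasalised next to a following nasal.
No change occurs in [pivɪ] because the vowel at the boundary is adjacent to an oral consonant, not a nasal (/i/ next to /v/).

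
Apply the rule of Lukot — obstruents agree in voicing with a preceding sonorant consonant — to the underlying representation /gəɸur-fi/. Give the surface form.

The rule targets /f/ (voiceless labiodental fricative), which sits after the trigger /r/ (voiced).
A voiced labiodental fricative is [v], so the surface segment is [v].

[gəɸurvi]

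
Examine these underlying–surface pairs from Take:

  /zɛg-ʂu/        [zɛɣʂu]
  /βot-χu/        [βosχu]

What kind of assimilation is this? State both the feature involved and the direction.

regressive manner assimilation

The segment that alternates is /g/, which surfaces as [ɣ] when adjacent to /ʂ/.
/g/ is a stop while /ʂ/ is a fricative; the output [ɣ] is a fricative, matching the trigger — so the feature that spreads is manner.
Place and voice are unchanged, so the assimilation is partial, not total.
Checking the remaining alternation: /t/ → [s] before /χ/ (stop → fricative, matching a fricative) — only manner changes, and always toward the following segment.
Since the segment that changes precedes the conditioning segment, the assimilation is regressive.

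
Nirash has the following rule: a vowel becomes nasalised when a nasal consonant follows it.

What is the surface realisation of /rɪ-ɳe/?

/ɪ/ sits next to the nasal /ɳ/ and is therefore nasalised to [ɪ̃].

[rɪ̃ɳe]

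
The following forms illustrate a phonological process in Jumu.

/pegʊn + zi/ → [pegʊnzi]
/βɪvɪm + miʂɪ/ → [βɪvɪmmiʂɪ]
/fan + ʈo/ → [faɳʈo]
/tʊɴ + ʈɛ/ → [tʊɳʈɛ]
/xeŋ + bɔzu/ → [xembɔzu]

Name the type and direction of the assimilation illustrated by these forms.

regressive place assimilation

Comparing underlying and surface forms, /n/ → [ɳ] is the alternation; the neighbouring /ʈ/ is constant.
The change alveolar → retroflex matches the place of the following /ʈ/, identifying this as place assimilation.
Manner and voice are unchanged, so the assimilation is partial, not total.
Checking the remaining alternations: /ɴ/ → [ɳ] before /ʈ/ (uvular → retroflex, matching retroflex); /ŋ/ → [m] before /b/ (velar → bilabial, matching bilabial) — only place changes, and always toward the following segment.
Nothing changes in [pegʊnzi], [βɪvɪmmiʂɪ]: there the adjacent consonants already agree in place (/n/ and /z/ are both alveolar; /m/ and /m/ are both bilabial), so these forms are consistent with the same rule.
The trigger is the following segment, so the direction is regressive (anticipatory).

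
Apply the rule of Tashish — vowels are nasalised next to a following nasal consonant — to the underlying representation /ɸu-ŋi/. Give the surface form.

The vowel /u/ is adjacent to the following nasal /ŋ/, so it acquires [+nasal] and surfaces as [ũ].

[ɸũŋi]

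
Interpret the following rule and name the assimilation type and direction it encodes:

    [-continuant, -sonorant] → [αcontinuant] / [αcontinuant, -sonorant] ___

The rule copies [continuant] (continuancy) from the environment onto the target stops; since [±continuant] encodes the stop/fricative manner contrast, the assimilating dimension is manner.
Since the environment is written before the underscore, the trigger precedes the target; the direction is progressive.

progressive manner assimilation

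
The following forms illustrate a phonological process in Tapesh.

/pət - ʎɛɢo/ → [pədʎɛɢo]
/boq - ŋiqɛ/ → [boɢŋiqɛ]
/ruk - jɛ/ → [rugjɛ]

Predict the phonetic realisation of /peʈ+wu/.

The data show regressive voicing assimilation: /t/ → [d] before /ʎ/; /q/ → [ɢ] before /ŋ/; /k/ → [g] before /j/. In each pair only voicing changes, matching the following consonant, while place and manner stay constant.
The rule targets /ʈ/ (voiceless retroflex stop), which sits before the trigger /w/ (voiced).
Changing only its voicing to voiced gives [ɖ] — the voiced retroflex stop.

[peɖwu]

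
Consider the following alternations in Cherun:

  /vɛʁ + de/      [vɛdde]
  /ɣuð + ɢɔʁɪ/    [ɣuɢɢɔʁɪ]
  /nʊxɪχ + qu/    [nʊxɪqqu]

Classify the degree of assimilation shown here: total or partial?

The segment that alternates is /ʁ/, which surfaces as [d] when adjacent to /d/.
The output [d] is identical to the trigger /d/ — every feature (place, manner, voicing) has been copied — so this is total assimilation.
The other forms behave the same way: /ð/ → [ɢ] before /ɢ/; /χ/ → [q] before /q/ — in each case the output is a copy of the following consonant.

total assimilation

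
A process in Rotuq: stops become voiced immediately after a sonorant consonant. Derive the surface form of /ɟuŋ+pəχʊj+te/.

/p/ is a voiceless bilabial stop. The preceding trigger /ŋ/ is voiced, so /p/ must become voiced as well.
A voiced bilabial stop is [b], so the surface segment is [b].
The same rule applies at the second boundary: /t/ → [d] next to /j/.

[ɟuŋbəχʊjde]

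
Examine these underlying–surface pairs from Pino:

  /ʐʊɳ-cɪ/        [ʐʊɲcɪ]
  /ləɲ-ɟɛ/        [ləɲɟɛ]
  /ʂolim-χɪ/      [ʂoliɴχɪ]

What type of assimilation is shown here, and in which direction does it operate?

regressive place assimilation

Comparing underlying and surface forms, /ɳ/ → [ɲ] is the alternation; the neighbouring /c/ is constant.
/ɳ/ is retroflex while /c/ is palatal; the output [ɲ] is palatal, matching the trigger — so the feature that spreads is place.
Manner and voice are unchanged, so the assimilation is partial, not total.
The same holds elsewhere in the data: /m/ → [ɴ] before /χ/ (bilabial → uvular, matching uvular) — only place changes, and always toward the following segment.
No alternation appears in [ləɲɟɛ]: there the adjacent consonants already agree in place (/ɲ/ and /ɟ/ are both palatal), so this form is consistent with the same rule.
Since the segment that changes precedes the conditioning segment, the assimilation is regressive.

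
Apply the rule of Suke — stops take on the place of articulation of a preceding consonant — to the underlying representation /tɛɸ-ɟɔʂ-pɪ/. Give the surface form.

[tɛɸbɔʂʈɪ]

/ɟ/ is a voiced palatal stop. The preceding trigger /ɸ/ is bilabial, so /ɟ/ must become bilabial as well.
Changing only its place to bilabial gives [b] — the voiced bilabial stop.
The same rule applies at the second boundary: /p/ → [ʈ] next to /ʂ/.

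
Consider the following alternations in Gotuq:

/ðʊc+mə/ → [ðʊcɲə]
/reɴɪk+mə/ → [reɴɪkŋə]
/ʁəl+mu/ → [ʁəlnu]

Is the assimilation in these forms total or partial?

Comparing underlying and surface forms, /m/ → [ɲ] is the alternation; the neighbouring /c/ is constant.
/m/ is bilabial while /c/ is palatal; the output [ɲ] is palatal, matching the trigger — so the feature that spreads is place.
Manner and voice are unchanged, so the assimilation is partial, not total.
The same holds elsewhere in the data: /m/ → [ŋ] after /k/ (bilabial → velar, matching velar); /m/ → [n] after /l/ (bilabial → alveolar, matching alveolar) — only place changes, and always toward the preceding segment.

partial assimilation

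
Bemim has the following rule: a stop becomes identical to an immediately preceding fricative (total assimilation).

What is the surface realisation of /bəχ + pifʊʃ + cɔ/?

[bəχχifʊʃʃɔ]

/p/ is the segment targeted by the rule; it sits immediately after /χ/, so it assimilates completely and surfaces as [χ].
At the second juncture, /c/ likewise becomes [ʃ] adjacent to /ʃ/.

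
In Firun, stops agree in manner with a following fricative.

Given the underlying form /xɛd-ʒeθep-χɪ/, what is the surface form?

[xɛzʒeθeɸχɪ]

/d/ is a voiced alveolar stop. The following trigger /ʒ/ is a fricative, so /d/ must become a fricative as well.
A voiced alveolar fricative is [z], so the surface segment is [z].
At the second juncture, /p/ likewise becomes [ɸ] adjacent to /χ/.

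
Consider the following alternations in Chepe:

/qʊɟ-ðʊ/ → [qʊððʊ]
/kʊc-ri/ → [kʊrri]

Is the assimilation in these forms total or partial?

Comparing underlying and surface forms, /ɟ/ → [ð] is the alternation; the neighbouring /ð/ is constant.
The output [ð] is identical to the trigger /ð/ — every feature (place, manner, voicing) has been copied — so this is total assimilation.
The other form behaves the same way: /c/ → [r] before /r/ — in each case the output is a copy of the following consonant.

total assimilation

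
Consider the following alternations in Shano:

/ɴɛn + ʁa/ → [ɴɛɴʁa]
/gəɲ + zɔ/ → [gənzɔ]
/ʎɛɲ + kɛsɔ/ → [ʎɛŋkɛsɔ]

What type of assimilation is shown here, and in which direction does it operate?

regressive place assimilation

Underlying /n/ is realised as [ɴ] next to /ʁ/; /ʁ/ itself does not change.
The change alveolar → uvular matches the place of the following /ʁ/, identifying this as place assimilation.
Manner and voice are unchanged, so the assimilation is partial, not total.
Checking the remaining alternations: /ɲ/ → [n] before /z/ (palatal → alveolar, matching alveolar); /ɲ/ → [ŋ] before /k/ (palatal → velar, matching velar) — only place changes, and always toward the following segment.
Since the segment that changes precedes the conditioning segment, the assimilation is regressive.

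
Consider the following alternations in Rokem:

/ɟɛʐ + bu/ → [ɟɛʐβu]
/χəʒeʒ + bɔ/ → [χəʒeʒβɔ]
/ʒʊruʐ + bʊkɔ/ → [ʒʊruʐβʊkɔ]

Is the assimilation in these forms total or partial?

Comparing underlying and surface forms, /b/ → [β] is the alternation; the neighbouring /ʐ/ is constant.
/b/ is a stop while /ʐ/ is a fricative; the output [β] is a fricative, matching the trigger — so the feature that spreads is manner.
Place and voice are unchanged, so the assimilation is partial, not total.
The same holds elsewhere in the data: /b/ → [β] after /ʒ/ (stop → fricative, matching a fricative) — only manner changes, and always toward the preceding segment.

partial assimilation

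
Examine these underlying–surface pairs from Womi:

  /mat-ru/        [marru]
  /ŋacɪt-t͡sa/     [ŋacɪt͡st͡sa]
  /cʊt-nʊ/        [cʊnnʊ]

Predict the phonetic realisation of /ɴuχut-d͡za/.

The data show regressive total assimilation (/t/ → [r] before /r/; /t/ → [t͡s] before /t͡s/; /t/ → [n] before /n/): in every case the target segment becomes identical to its following neighbour, copying more than a single feature.
/t/ is the segment targeted by the rule; it sits immediately before /d͡z/, so it assimilates completely and surfaces as [d͡z].

[ɴuχud͡zd͡za]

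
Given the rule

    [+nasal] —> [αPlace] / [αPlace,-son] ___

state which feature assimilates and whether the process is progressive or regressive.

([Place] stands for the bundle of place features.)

progressive place assimilation

The shared variable α links the value of the place features (abbreviated [Place]) on the target to the same value on the neighbouring segment, so place is the feature that assimilates.
The conditioning segment sits to the left of the focus bar, meaning the trigger precedes the segment that changes — progressive assimilation.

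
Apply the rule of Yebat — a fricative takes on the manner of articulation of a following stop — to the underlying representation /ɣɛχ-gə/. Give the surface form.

[ɣɛqgə]

/χ/ is a voiceless uvular fricative. The following trigger /g/ is a stop, so /χ/ must become a stop as well.
The voiceless uvular stop is [q], so /χ/ → [q].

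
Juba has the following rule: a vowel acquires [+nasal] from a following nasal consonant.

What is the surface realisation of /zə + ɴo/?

[zə̃ɴo]

The vowel /ə/ is adjacent to the following nasal /ɴ/, so it acquires [+nasal] and surfaces as [ə̃].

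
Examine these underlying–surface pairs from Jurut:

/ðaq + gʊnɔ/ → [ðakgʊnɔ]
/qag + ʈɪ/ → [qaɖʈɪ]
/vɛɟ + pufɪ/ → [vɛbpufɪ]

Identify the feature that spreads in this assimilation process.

The segment that alternates is /q/, which surfaces as [k] when adjacent to /g/.
/q/ is uvular while /g/ is velar; the output [k] is velar, matching the trigger — so the feature that spreads is place.
The same holds elsewhere in the data: /g/ → [ɖ] before /ʈ/ (velar → retroflex, matching retroflex); /ɟ/ → [b] before /p/ (palatal → bilabial, matching bilabial) — only place changes, and always toward the following segment.

place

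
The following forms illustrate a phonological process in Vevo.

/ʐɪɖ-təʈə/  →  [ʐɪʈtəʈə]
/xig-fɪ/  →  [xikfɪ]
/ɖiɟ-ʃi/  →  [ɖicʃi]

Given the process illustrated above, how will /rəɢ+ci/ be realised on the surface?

[rəqci]

The data show regressive voicing assimilation: /ɖ/ → [ʈ] before /t/; /g/ → [k] before /f/; /ɟ/ → [c] before /ʃ/. In each pair only voicing changes, matching the following consonant, while place and manner stay constant.
/ɢ/ is a voiced uvular stop. The following trigger /c/ is voiceless, so /ɢ/ must become voiceless as well.
The voiceless uvular stop is [q], so /ɢ/ → [q].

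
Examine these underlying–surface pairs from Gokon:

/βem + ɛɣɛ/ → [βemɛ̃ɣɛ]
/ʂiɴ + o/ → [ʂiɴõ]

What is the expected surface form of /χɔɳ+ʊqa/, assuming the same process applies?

[χɔɳʊ̃qa]

The data show progressive nasality assimilation (vowel nasalisation): /ɛ/ → [ɛ̃] after /m/; /o/ → [õ] after /ɴ/ — a vowel is nasalised by an immediately preceding nasal consonant.
The vowel /ʊ/ is adjacent to the preceding nasal /ɳ/, so it acquires [+nasal] and surfaces as [ʊ̃].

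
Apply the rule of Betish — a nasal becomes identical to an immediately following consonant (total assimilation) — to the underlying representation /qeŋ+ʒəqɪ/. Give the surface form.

/ŋ/ is the segment targeted by the rule; it sits immediately before /ʒ/, so it assimilates completely and surfaces as [ʒ].

[qeʒʒəqɪ]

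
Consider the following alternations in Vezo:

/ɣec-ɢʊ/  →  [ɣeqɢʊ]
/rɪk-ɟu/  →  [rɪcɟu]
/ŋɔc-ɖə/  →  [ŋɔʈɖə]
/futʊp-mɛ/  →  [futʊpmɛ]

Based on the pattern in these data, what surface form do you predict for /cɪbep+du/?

The data show regressive place assimilation: /c/ → [q] before /ɢ/; /k/ → [c] before /ɟ/; /c/ → [ʈ] before /ɖ/. In each pair only place changes, matching the following consonant, while manner and voice stay constant.
Nothing changes in [futʊpmɛ]: there the adjacent consonants already agree in place (/p/ and /m/ are both bilabial), so this form is consistent with the same rule.
The rule targets /p/ (voiceless bilabial stop), which sits before the trigger /d/ (alveolar).
A voiceless alveolar stop is [t], so the surface segment is [t].

[cɪbetdu]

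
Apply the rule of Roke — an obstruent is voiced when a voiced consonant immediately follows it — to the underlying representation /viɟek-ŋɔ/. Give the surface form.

[viɟegŋɔ]

The rule targets /k/ (voiceless velar stop), which sits before the trigger /ŋ/ (voiced).
The voiced velar stop is [g], so /k/ → [g].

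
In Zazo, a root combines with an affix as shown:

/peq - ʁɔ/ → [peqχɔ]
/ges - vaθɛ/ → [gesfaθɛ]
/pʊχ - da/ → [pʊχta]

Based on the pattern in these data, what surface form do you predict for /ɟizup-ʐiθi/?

The data show progressive voicing assimilation: /ʁ/ → [χ] after /q/; /v/ → [f] after /s/; /d/ → [t] after /χ/. In each pair only voicing changes, matching the preceding consonant, while place and manner stay constant.
The rule targets /ʐ/ (voiced retroflex fricative), which sits after the trigger /p/ (voiceless).
The voiceless retroflex fricative is [ʂ], so /ʐ/ → [ʂ].

[ɟizupʂiθi]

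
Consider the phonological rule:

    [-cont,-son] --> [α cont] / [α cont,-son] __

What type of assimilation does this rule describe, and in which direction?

progressive manner assimilation

The shared variable α links the value of [cont] on the target to that of the neighbouring obstruent. [cont] distinguishes stops from fricatives — a manner-of-articulation feature — so this is manner assimilation.
The conditioning segment sits to the left of the focus bar, meaning the trigger precedes the segment that changes — progressive assimilation.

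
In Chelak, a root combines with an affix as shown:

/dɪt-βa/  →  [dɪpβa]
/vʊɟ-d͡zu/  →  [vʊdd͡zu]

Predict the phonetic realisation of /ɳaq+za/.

The data show regressive place assimilation: /t/ → [p] before /β/; /ɟ/ → [d] before /d͡z/. In each pair only place changes, matching the following consonant, while manner and voice stay constant.
The rule targets /q/ (voiceless uvular stop), which sits before the trigger /z/ (alveolar).
A voiceless alveolar stop is [t], so the surface segment is [t].

[ɳatza]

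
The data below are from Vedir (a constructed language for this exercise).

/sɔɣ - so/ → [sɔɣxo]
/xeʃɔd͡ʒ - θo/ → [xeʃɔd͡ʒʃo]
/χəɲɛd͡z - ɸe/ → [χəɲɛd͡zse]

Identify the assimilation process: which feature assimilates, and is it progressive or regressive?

Comparing underlying and surface forms, /s/ → [x] is the alternation; the neighbouring /ɣ/ is constant.
/s/ is alveolar while /ɣ/ is velar; the output [x] is velar, matching the trigger — so the feature that spreads is place.
Manner and voice are unchanged, so the assimilation is partial, not total.
Checking the remaining alternations: /θ/ → [ʃ] after /d͡ʒ/ (dental → postalveolar, matching postalveolar); /ɸ/ → [s] after /d͡z/ (bilabial → alveolar, matching alveolar) — only place changes, and always toward the preceding segment.
The trigger is the preceding segment, so the direction is progressive (perseverative).

progressive place assimilation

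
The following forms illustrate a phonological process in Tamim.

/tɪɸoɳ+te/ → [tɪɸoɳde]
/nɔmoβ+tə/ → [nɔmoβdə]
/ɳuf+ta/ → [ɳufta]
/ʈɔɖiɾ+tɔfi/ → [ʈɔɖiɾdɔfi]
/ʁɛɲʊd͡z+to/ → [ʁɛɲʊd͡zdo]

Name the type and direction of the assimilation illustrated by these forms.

Underlying /t/ is realised as [d] next to /ɳ/; /ɳ/ itself does not change.
The change voiceless → voiced matches the voicing of the preceding /ɳ/, identifying this as voicing assimilation.
Place and manner are unchanged, so the assimilation is partial, not total.
The other alternating forms pattern the same way: /t/ → [d] after /β/ (voiceless → voiced, matching voiced); /t/ → [d] after /ɾ/ (voiceless → voiced, matching voiced); /t/ → [d] after /d͡z/ (voiceless → voiced, matching voiced) — only voicing changes, and always toward the preceding segment.
No alternation appears in [ɳufta]: there the adjacent consonants already agree in voicing (/t/ and /f/ are both voiceless), so this form is consistent with the same rule.
The trigger is the preceding segment, so the direction is progressive (perseverative).

progressive voicing assimilation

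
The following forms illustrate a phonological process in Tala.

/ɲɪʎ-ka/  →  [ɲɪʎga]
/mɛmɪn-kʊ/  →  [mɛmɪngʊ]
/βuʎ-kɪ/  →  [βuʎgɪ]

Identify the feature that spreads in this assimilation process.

voicing

Underlying /k/ is realised as [g] next to /ʎ/; /ʎ/ itself does not change.
/k/ is voiceless while /ʎ/ is voiced; the output [g] is voiced, matching the trigger — so the feature that spreads is voicing.
The same holds elsewhere in the data: /k/ → [g] after /n/ (voiceless → voiced, matching voiced) — only voicing changes, and always toward the preceding segment.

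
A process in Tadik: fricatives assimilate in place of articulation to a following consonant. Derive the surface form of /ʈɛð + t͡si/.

The rule targets /ð/ (voiced dental fricative), which sits before the trigger /t͡s/ (alveolar).
The voiced alveolar fricative is [z], so /ð/ → [z].

[ʈɛzt͡si]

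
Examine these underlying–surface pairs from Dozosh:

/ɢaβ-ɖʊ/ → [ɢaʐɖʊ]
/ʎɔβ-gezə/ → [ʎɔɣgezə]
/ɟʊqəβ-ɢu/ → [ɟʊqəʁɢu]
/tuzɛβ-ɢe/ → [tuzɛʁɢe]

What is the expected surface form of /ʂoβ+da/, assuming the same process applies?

[ʂozda]

The data show regressive place assimilation: /β/ → [ʐ] before /ɖ/; /β/ → [ɣ] before /g/; /β/ → [ʁ] before /ɢ/. In each pair only place changes, matching the following consonant, while manner and voice stay constant.
The rule targets /β/ (voiced bilabial fricative), which sits before the trigger /d/ (alveolar).
Changing only its place to alveolar gives [z] — the voiced alveolar fricative.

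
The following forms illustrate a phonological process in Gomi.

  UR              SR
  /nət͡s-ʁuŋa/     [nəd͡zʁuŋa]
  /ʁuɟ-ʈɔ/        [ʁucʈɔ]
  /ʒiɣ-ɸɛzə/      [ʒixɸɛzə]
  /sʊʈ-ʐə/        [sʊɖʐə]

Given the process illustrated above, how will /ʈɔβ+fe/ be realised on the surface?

The data show regressive voicing assimilation: /t͡s/ → [d͡z] before /ʁ/; /ɟ/ → [c] before /ʈ/; /ɣ/ → [x] before /ɸ/; /ʈ/ → [ɖ] before /ʐ/. In each pair only voicing changes, matching the following consonant, while place and manner stay constant.
The rule targets /β/ (voiced bilabial fricative), which sits before the trigger /f/ (voiceless).
A voiceless bilabial fricative is [ɸ], so the surface segment is [ɸ].

[ʈɔɸfe]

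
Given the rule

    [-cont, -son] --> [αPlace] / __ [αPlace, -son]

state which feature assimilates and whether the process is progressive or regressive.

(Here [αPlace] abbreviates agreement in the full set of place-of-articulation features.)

regressive place assimilation

The rule copies the place features (abbreviated [Place]) from the environment onto the target, so the assimilating feature is place.
Since the environment is written after the underscore, the trigger follows the target; the direction is regressive.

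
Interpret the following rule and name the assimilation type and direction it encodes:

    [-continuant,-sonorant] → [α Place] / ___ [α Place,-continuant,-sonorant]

The rule copies the place features (abbreviated [Place]) from the environment onto the target, so the assimilating feature is place.
Since the environment is written after the underscore, the trigger follows the target; the direction is regressive.

regressive place assimilation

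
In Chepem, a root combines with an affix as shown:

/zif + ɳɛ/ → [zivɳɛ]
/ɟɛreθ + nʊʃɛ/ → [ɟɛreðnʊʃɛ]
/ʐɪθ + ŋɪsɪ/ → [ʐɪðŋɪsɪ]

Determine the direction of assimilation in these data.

regressive

Comparing underlying and surface forms, /f/ → [v] is the alternation; the neighbouring /ɳ/ is constant.
/f/ is voiceless while /ɳ/ is voiced; the output [v] is voiced, matching the trigger — so the feature that spreads is voicing.
The other alternating forms pattern the same way: /θ/ → [ð] before /n/ (voiceless → voiced, matching voiced); /θ/ → [ð] before /ŋ/ (voiceless → voiced, matching voiced) — only voicing changes, and always toward the following segment.
Since the segment that changes precedes the conditioning segment, the assimilation is regressive.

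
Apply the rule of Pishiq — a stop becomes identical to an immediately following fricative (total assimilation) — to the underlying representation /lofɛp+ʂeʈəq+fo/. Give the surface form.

/p/ is the segment targeted by the rule; it sits immediately before /ʂ/, so it assimilates completely and surfaces as [ʂ].
At the second juncture, /q/ likewise becomes [f] adjacent to /f/.

[lofɛʂʂeʈəffo]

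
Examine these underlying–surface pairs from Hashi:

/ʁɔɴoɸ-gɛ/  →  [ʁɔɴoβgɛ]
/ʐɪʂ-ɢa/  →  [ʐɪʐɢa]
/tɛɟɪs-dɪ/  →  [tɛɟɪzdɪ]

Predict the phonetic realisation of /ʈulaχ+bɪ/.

The data show regressive voicing assimilation: /ɸ/ → [β] before /g/; /ʂ/ → [ʐ] before /ɢ/; /s/ → [z] before /d/. In each pair only voicing changes, matching the following consonant, while place and manner stay constant.
The rule targets /χ/ (voiceless uvular fricative), which sits before the trigger /b/ (voiced).
A voiced uvular fricative is [ʁ], so the surface segment is [ʁ].

[ʈulaʁbɪ]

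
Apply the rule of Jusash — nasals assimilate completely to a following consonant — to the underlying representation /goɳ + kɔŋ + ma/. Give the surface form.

/ɳ/ is the segment targeted by the rule; it sits immediately before /k/, so it assimilates completely and surfaces as [k].
At the second juncture, /ŋ/ likewise becomes [m] adjacent to /m/.

[gokkɔmma]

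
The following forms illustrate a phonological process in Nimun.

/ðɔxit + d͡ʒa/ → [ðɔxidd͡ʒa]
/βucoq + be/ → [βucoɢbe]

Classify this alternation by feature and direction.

regressive voicing assimilation

Underlying /t/ is realised as [d] next to /d͡ʒ/; /d͡ʒ/ itself does not change.
/t/ is voiceless while /d͡ʒ/ is voiced; the output [d] is voiced, matching the trigger — so the feature that spreads is voicing.
Place and manner are unchanged, so the assimilation is partial, not total.
Checking the remaining alternation: /q/ → [ɢ] before /b/ (voiceless → voiced, matching voiced) — only voicing changes, and always toward the following segment.
Since the segment that changes precedes the conditioning segment, the assimilation is regressive.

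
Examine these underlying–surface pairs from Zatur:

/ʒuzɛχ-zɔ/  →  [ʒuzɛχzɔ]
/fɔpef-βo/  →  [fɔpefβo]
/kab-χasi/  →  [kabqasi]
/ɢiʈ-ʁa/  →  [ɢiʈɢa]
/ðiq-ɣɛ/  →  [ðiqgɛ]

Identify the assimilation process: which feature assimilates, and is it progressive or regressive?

progressive manner assimilation

Comparing underlying and surface forms, /χ/ → [q] is the alternation; the neighbouring /b/ is constant.
The change fricative → stop matches the manner of the preceding /b/, identifying this as manner assimilation.
Place and voice are unchanged, so the assimilation is partial, not total.
Checking the remaining alternations: /ʁ/ → [ɢ] after /ʈ/ (fricative → stop, matching a stop); /ɣ/ → [g] after /q/ (fricative → stop, matching a stop) — only manner changes, and always toward the preceding segment.
Nothing changes in [ʒuzɛχzɔ], [fɔpefβo]: there the adjacent consonants already agree in manner (/z/ and /χ/ are both fricatives; /β/ and /f/ are both fricatives), so these forms are consistent with the same rule.
The trigger is the preceding segment, so the direction is progressive (perseverative).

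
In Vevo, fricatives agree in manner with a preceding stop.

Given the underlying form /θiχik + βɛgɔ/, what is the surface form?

The rule targets /β/ (voiced bilabial fricative), which sits after the trigger /k/ (stop).
The voiced bilabial stop is [b], so /β/ → [b].

[θiχikbɛgɔ]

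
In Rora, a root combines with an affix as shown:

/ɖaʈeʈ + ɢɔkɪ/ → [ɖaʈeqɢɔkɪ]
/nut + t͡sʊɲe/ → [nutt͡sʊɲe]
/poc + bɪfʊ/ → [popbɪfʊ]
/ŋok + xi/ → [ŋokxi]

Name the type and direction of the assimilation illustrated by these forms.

Comparing underlying and surface forms, /ʈ/ → [q] is the alternation; the neighbouring /ɢ/ is constant.
The change retroflex → uvular matches the place of the following /ɢ/, identifying this as place assimilation.
Manner and voice are unchanged, so the assimilation is partial, not total.
The other alternating form patterns the same way: /c/ → [p] before /b/ (palatal → bilabial, matching bilabial) — only place changes, and always toward the following segment.
Nothing changes in [nutt͡sʊɲe], [ŋokxi]: there the adjacent consonants already agree in place (/t/ and /t͡s/ are both alveolar; /k/ and /x/ are both velar), so these forms are consistent with the same rule.
The trigger is the following segment, so the direction is regressive (anticipatory).

regressive place assimilation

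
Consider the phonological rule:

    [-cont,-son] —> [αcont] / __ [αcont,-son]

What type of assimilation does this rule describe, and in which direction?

regressive manner assimilation

The rule copies [cont] (continuancy) from the environment onto the target stops; since [±cont] encodes the stop/fricative manner contrast, the assimilating dimension is manner.
Since the environment is written after the underscore, the trigger follows the target; the direction is regressive.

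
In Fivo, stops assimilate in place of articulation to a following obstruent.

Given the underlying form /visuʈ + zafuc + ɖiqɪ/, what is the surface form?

The rule targets /ʈ/ (voiceless retroflex stop), which sits before the trigger /z/ (alveolar).
Changing only its place to alveolar gives [t] — the voiceless alveolar stop.
At the second juncture, /c/ likewise becomes [ʈ] adjacent to /ɖ/.

[visutzafuʈɖiqɪ]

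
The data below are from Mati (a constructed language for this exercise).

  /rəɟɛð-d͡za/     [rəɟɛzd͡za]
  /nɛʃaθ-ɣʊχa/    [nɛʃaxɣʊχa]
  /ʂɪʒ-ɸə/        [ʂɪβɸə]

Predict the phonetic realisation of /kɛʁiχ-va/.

[kɛʁifva]

The data show regressive place assimilation: /ð/ → [z] before /d͡z/; /θ/ → [x] before /ɣ/; /ʒ/ → [β] before /ɸ/. In each pair only place changes, matching the following consonant, while manner and voice stay constant.
The rule targets /χ/ (voiceless uvular fricative), which sits before the trigger /v/ (labiodental).
A voiceless labiodental fricative is [f], so the surface segment is [f].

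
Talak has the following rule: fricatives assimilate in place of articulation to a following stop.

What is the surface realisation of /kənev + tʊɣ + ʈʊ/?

The rule targets /v/ (voiced labiodental fricative), which sits before the trigger /t/ (alveolar).
The voiced alveolar fricative is [z], so /v/ → [z].
At the second juncture, /ɣ/ likewise becomes [ʐ] adjacent to /ʈ/.

[kəneztʊʐʈʊ]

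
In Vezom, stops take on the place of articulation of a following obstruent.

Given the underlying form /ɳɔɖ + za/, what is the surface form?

The rule targets /ɖ/ (voiced retroflex stop), which sits before the trigger /z/ (alveolar).
Changing only its place to alveolar gives [d] — the voiced alveolar stop.

[ɳɔdza]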